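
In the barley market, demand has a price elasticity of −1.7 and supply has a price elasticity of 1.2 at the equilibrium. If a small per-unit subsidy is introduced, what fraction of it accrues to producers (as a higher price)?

For a small subsidy around the equilibrium, the benefit split depends on the relative slopes, which at a point are proportional to the elasticities.
Buyer share = εs/(εs + |εd|) = 1.2/(1.2 + 1.7) = 12/29; seller share = |εd|/(εs + |εd|) = 17/29.
So producers capture 17/29 of the subsidy.

Producer share = 17/29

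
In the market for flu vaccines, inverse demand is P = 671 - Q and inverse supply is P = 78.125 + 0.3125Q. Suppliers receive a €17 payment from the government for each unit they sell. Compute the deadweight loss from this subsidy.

Deadweight loss = 2312/21

Pre-subsidy: 671 - Q = 78.125 + 0.3125Q gives Q* = 3162/7 and P* = 1535/7.
With the subsidy, sellers receive Ps = Pb + 17 for each unit, where Pb is the price buyers pay.
On the curves, Pb = 671 - Q and Ps = 78.125 + 0.3125Q; the wedge Ps − Pb = 17 gives 78.125 + 0.3125Q − (671 - Q) = 17, so Q' = 1394/3.
Then Pb = 671 − 1·(1394/3) = 619/3 and Ps = 78.125 + 0.3125·(1394/3) = 670/3.
The subsidy expands output by 1394/3 − 3162/7 = 272/21 past the efficient level; on those units the gap between marginal cost and willingness to pay runs from 0 up to 17.
DWL = ½ × 17 × 272/21 = 2312/21.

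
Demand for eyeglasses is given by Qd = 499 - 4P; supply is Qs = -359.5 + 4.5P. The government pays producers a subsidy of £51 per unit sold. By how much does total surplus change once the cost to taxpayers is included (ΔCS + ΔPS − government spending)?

Pre-subsidy: 499 - 4P = -359.5 + 4.5P gives P* = 101, Q* = 95.
With the subsidy, sellers receive Ps = Pb + 51 for each unit, where Pb is the price buyers pay.
Supply in terms of Pb becomes Qs = -359.5 + 4.5(Pb + 51) = -130 + 4.5Pb. Setting this equal to demand: 499 - 4Pb = -130 + 4.5Pb, so Pb = 74.
Sellers receive Ps = 74 + 51 = 125; Q' = 499 − 4·74 = 203.
ΔCS = ½(95 + 203)(101 − 74) = 4023; ΔPS = ½(95 + 203)(125 − 101) = 3576.
Government spending = 51 × 203 = 10353.
Net change = 4023 + 3576 − 10353 = -2754. The loss equals the DWL triangle ½·51·108.

Net change in total surplus = -£2754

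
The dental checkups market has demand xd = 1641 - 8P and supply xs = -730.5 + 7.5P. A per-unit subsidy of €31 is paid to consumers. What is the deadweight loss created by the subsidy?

Deadweight loss = €1860

Pre-subsidy: 1641 - 8P = -730.5 + 7.5P gives P* = 153, x* = 417.
With the rebate, buyers effectively pay Pb = Ps − 31, where Ps is the price sellers receive.
Demand in terms of Ps becomes xd = 1641 − 8(Ps − 31) = 1889 - 8Ps. Setting this equal to supply: 1889 - 8Ps = -730.5 + 7.5Ps, so Ps = 169.
Buyers pay Pb = 169 − 31 = 138; x' = -730.5 + 7.5·169 = 537.
The subsidy expands output by 537 − 417 = 120 past the efficient level; on those units the gap between marginal cost and willingness to pay runs from 0 up to 31.
DWL = ½ × 31 × 120 = 1860.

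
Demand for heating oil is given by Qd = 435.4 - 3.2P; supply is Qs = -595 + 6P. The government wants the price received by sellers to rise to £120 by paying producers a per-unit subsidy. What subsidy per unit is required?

At a seller price of 120, quantity supplied is -595 + 6·120 = 125.
Buyers absorb 125 only when they pay Pb with 435.4 − 3.2·Pb = 125, i.e. Pb = 97.
s = Ps − Pb = 120 − 97 = 23.

Required subsidy s = £23 per unit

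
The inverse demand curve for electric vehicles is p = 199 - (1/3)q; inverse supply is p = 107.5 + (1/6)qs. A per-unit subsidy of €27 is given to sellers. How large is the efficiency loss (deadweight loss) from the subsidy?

Pre-subsidy: 199 - (1/3)q = 107.5 + (1/6)q gives q* = 183 and p* = 138.
With the subsidy, sellers receive ps = pb + 27 for each unit, where pb is the price buyers pay.
On the curves, pb = 199 - (1/3)q and ps = 107.5 + (1/6)q; the wedge ps − pb = 27 gives 107.5 + (1/6)q − (199 - (1/3)q) = 27, so q' = 237.
Then pb = 199 − (1/3)·237 = 120 and ps = 107.5 + (1/6)·237 = 147.
The subsidy expands output by 237 − 183 = 54 past the efficient level; on those units the gap between marginal cost and willingness to pay runs from 0 up to 27.
DWL = ½ × 27 × 54 = 729.

Deadweight loss = €729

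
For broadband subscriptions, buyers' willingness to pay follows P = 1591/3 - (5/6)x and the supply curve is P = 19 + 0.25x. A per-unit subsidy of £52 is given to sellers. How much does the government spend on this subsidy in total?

Government cost = £27040

Pre-subsidy: 1591/3 - (5/6)x = 19 + 0.25x gives x* = 472 and P* = 137.
With the subsidy, sellers receive Ps = Pb + 52 for each unit, where Pb is the price buyers pay.
On the curves, Pb = 1591/3 - (5/6)x and Ps = 19 + 0.25x; the wedge Ps − Pb = 52 gives 19 + 0.25x − (1591/3 - (5/6)x) = 52, so x' = 520.
Then Pb = 1591/3 − (5/6)·520 = 97 and Ps = 19 + 0.25·520 = 149.
Government outlay = subsidy × quantity = 52 × 520 = 27040.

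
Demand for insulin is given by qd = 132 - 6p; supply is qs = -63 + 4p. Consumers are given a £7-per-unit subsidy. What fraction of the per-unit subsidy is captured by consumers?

Consumer share = 0.4

Pre-subsidy: 132 - 6p = -63 + 4p gives p* = 19.5, q* = 15.
With the rebate, buyers effectively pay pb = ps − 7, where ps is the price sellers receive.
Demand in terms of ps becomes qd = 132 − 6(ps − 7) = 174 - 6ps. Setting this equal to supply: 174 - 6ps = -63 + 4ps, so ps = 23.7.
Buyers pay pb = 23.7 − 7 = 16.7; q' = -63 + 4·23.7 = 31.8.
Buyers' price falls by p* − pb = 19.5 − 16.7 = 2.8; sellers' price rises by ps − p* = 23.7 − 19.5 = 4.2.
So consumers capture 2.8/7 = 0.4 of each unit of subsidy.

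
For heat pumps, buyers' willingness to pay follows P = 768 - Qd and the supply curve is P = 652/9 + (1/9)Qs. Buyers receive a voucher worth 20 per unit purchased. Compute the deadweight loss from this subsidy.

Deadweight loss = 180

Pre-subsidy: 768 - Q = 652/9 + (1/9)Q gives Q* = 626 and P* = 142.
With the rebate, buyers effectively pay Pb = Ps − 20, where Ps is the price sellers receive.
On the curves, Pb = 768 - Q and Ps = 652/9 + (1/9)Q; the wedge Ps − Pb = 20 gives 652/9 + (1/9)Q − (768 - Q) = 20, so Q' = 644.
Then Pb = 768 − 1·644 = 124 and Ps = 652/9 + (1/9)·644 = 144.
The subsidy expands output by 644 − 626 = 18 past the efficient level; on those units the gap between marginal cost and willingness to pay runs from 0 up to 20.
DWL = ½ × 20 × 18 = 180.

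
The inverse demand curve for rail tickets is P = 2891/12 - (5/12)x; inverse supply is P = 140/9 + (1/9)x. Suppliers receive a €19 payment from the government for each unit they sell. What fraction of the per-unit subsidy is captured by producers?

Pre-subsidy: 2891/12 - (5/12)x = 140/9 + (1/9)x gives x* = 427 and P* = 63.
With the subsidy, sellers receive Ps = Pb + 19 for each unit, where Pb is the price buyers pay.
On the curves, Pb = 2891/12 - (5/12)x and Ps = 140/9 + (1/9)x; the wedge Ps − Pb = 19 gives 140/9 + (1/9)x − (2891/12 - (5/12)x) = 19, so x' = 463.
Then Pb = 2891/12 − (5/12)·463 = 48 and Ps = 140/9 + (1/9)·463 = 67.
Buyers' price falls by P* − Pb = 63 − 48 = 15; sellers' price rises by Ps − P* = 67 − 63 = 4.
So producers capture 4/19 = 4/19 of each unit of subsidy.

Producer share = 4/19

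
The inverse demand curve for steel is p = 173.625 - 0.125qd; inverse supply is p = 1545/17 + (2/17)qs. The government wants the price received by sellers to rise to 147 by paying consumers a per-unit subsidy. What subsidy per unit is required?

Required subsidy s = 33 per unit

At a seller price of 147, quantity supplied is -772.5 + 8.5·147 = 477.
Buyers absorb 477 only when they pay pb = 173.625 − 0.125·477 = 114.
s = ps − pb = 147 − 114 = 33.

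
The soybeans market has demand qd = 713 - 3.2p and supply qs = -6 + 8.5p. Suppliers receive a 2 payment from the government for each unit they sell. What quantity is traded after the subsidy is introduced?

q' = 521

Pre-subsidy: 713 - 3.2p = -6 + 8.5p gives p* = 7190/117, q* = 60413/117.
With the subsidy, sellers receive ps = pb + 2 for each unit, where pb is the price buyers pay.
Supply in terms of pb becomes qs = -6 + 8.5(pb + 2) = 11 + 8.5pb. Setting this equal to demand: 713 - 3.2pb = 11 + 8.5pb, so pb = 60.
Sellers receive ps = 60 + 2 = 62; q' = 713 − 3.2·60 = 521.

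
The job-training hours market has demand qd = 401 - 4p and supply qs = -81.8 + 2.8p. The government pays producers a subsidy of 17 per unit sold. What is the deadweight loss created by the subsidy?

Pre-subsidy: 401 - 4p = -81.8 + 2.8p gives p* = 71, q* = 117.
With the subsidy, sellers receive ps = pb + 17 for each unit, where pb is the price buyers pay.
Supply in terms of pb becomes qs = -81.8 + 2.8(pb + 17) = -34.2 + 2.8pb. Setting this equal to demand: 401 - 4pb = -34.2 + 2.8pb, so pb = 64.
Sellers receive ps = 64 + 17 = 81; q' = 401 − 4·64 = 145.
The subsidy expands output by 145 − 117 = 28 past the efficient level; on those units the gap between marginal cost and willingness to pay runs from 0 up to 17.
DWL = ½ × 17 × 28 = 238.

Deadweight loss = 238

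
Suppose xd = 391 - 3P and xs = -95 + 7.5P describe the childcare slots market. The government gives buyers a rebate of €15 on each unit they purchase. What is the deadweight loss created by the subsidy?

Pre-subsidy: 391 - 3P = -95 + 7.5P gives P* = 324/7, x* = 1765/7.
With the rebate, buyers effectively pay Pb = Ps − 15, where Ps is the price sellers receive.
Demand in terms of Ps becomes xd = 391 − 3(Ps − 15) = 436 - 3Ps. Setting this equal to supply: 436 - 3Ps = -95 + 7.5Ps, so Ps = 354/7.
Buyers pay Pb = 354/7 − 15 = 249/7; x' = -95 + 7.5·(354/7) = 1990/7.
The subsidy expands output by 1990/7 − 1765/7 = 225/7 past the efficient level; on those units the gap between marginal cost and willingness to pay runs from 0 up to 15.
DWL = ½ × 15 × 225/7 = 3375/14.

Deadweight loss = 3375/14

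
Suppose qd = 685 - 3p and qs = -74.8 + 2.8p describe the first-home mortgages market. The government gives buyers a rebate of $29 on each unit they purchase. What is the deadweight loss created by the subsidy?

Deadweight loss = $609

Pre-subsidy: 685 - 3p = -74.8 + 2.8p gives p* = 131, q* = 292.
With the rebate, buyers effectively pay pb = ps − 29, where ps is the price sellers receive.
Demand in terms of ps becomes qd = 685 − 3(ps − 29) = 772 - 3ps. Setting this equal to supply: 772 - 3ps = -74.8 + 2.8ps, so ps = 146.
Buyers pay pb = 146 − 29 = 117; q' = -74.8 + 2.8·146 = 334.
The subsidy expands output by 334 − 292 = 42 past the efficient level; on those units the gap between marginal cost and willingness to pay runs from 0 up to 29.
DWL = ½ × 29 × 42 = 609.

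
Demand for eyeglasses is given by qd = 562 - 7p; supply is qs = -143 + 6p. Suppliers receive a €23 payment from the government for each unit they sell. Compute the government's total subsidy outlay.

Government cost = 76751/13

Pre-subsidy: 562 - 7p = -143 + 6p gives p* = 705/13, q* = 2371/13.
With the subsidy, sellers receive ps = pb + 23 for each unit, where pb is the price buyers pay.
Supply in terms of pb becomes qs = -143 + 6(pb + 23) = -5 + 6pb. Setting this equal to demand: 562 - 7pb = -5 + 6pb, so pb = 567/13.
Sellers receive ps = 567/13 + 23 = 866/13; q' = 562 − 7·(567/13) = 3337/13.
Government outlay = subsidy × quantity = 23 × 3337/13 = 76751/13.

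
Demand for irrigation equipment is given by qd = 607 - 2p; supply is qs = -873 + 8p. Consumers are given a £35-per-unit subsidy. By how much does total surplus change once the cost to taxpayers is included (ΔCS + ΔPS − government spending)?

Pre-subsidy: 607 - 2p = -873 + 8p gives p* = 148, q* = 311.
With the rebate, buyers effectively pay pb = ps − 35, where ps is the price sellers receive.
Demand in terms of ps becomes qd = 607 − 2(ps − 35) = 677 - 2ps. Setting this equal to supply: 677 - 2ps = -873 + 8ps, so ps = 155.
Buyers pay pb = 155 − 35 = 120; q' = -873 + 8·155 = 367.
ΔCS = ½(311 + 367)(148 − 120) = 9492; ΔPS = ½(311 + 367)(155 − 148) = 2373.
Government spending = 35 × 367 = 12845.
Net change = 9492 + 2373 − 12845 = -980. The loss equals the DWL triangle ½·35·56.

Net change in total surplus = -£980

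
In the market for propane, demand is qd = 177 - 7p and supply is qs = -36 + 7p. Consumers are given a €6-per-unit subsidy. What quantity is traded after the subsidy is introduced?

Pre-subsidy: 177 - 7p = -36 + 7p gives p* = 213/14, q* = 70.5.
With the rebate, buyers effectively pay pb = ps − 6, where ps is the price sellers receive.
Demand in terms of ps becomes qd = 177 − 7(ps − 6) = 219 - 7ps. Setting this equal to supply: 219 - 7ps = -36 + 7ps, so ps = 255/14.
Buyers pay pb = 255/14 − 6 = 171/14; q' = -36 + 7·(255/14) = 91.5.

q' = 91.5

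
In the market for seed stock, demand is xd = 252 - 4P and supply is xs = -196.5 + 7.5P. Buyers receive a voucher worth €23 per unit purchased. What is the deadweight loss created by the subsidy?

Pre-subsidy: 252 - 4P = -196.5 + 7.5P gives P* = 39, x* = 96.
With the rebate, buyers effectively pay Pb = Ps − 23, where Ps is the price sellers receive.
Demand in terms of Ps becomes xd = 252 − 4(Ps − 23) = 344 - 4Ps. Setting this equal to supply: 344 - 4Ps = -196.5 + 7.5Ps, so Ps = 47.
Buyers pay Pb = 47 − 23 = 24; x' = -196.5 + 7.5·47 = 156.
The subsidy expands output by 156 − 96 = 60 past the efficient level; on those units the gap between marginal cost and willingness to pay runs from 0 up to 23.
DWL = ½ × 23 × 60 = 690.

Deadweight loss = €690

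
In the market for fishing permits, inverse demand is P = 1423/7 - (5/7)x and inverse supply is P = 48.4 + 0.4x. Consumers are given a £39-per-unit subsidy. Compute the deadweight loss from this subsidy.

Pre-subsidy: 1423/7 - (5/7)x = 48.4 + 0.4x gives x* = 139 and P* = 104.
With the rebate, buyers effectively pay Pb = Ps − 39, where Ps is the price sellers receive.
On the curves, Pb = 1423/7 - (5/7)x and Ps = 48.4 + 0.4x; the wedge Ps − Pb = 39 gives 48.4 + 0.4x − (1423/7 - (5/7)x) = 39, so x' = 174.
Then Pb = 1423/7 − (5/7)·174 = 79 and Ps = 48.4 + 0.4·174 = 118.
The subsidy expands output by 174 − 139 = 35 past the efficient level; on those units the gap between marginal cost and willingness to pay runs from 0 up to 39.
DWL = ½ × 39 × 35 = 682.5.

Deadweight loss = £682.5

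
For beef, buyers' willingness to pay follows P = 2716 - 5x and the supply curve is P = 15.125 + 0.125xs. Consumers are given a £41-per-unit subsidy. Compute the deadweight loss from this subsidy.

Deadweight loss = £164

Pre-subsidy: 2716 - 5x = 15.125 + 0.125x gives x* = 527 and P* = 81.
With the rebate, buyers effectively pay Pb = Ps − 41, where Ps is the price sellers receive.
On the curves, Pb = 2716 - 5x and Ps = 15.125 + 0.125x; the wedge Ps − Pb = 41 gives 15.125 + 0.125x − (2716 - 5x) = 41, so x' = 535.
Then Pb = 2716 − 5·535 = 41 and Ps = 15.125 + 0.125·535 = 82.
The subsidy expands output by 535 − 527 = 8 past the efficient level; on those units the gap between marginal cost and willingness to pay runs from 0 up to 41.
DWL = ½ × 41 × 8 = 164.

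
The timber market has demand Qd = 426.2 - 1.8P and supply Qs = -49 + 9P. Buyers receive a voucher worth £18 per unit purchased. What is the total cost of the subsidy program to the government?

Government cost = £6732

Pre-subsidy: 426.2 - 1.8P = -49 + 9P gives P* = 44, Q* = 347.
With the rebate, buyers effectively pay Pb = Ps − 18, where Ps is the price sellers receive.
Demand in terms of Ps becomes Qd = 426.2 − 1.8(Ps − 18) = 458.6 - 1.8Ps. Setting this equal to supply: 458.6 - 1.8Ps = -49 + 9Ps, so Ps = 47.
Buyers pay Pb = 47 − 18 = 29; Q' = -49 + 9·47 = 374.
Government outlay = subsidy × quantity = 18 × 374 = 6732.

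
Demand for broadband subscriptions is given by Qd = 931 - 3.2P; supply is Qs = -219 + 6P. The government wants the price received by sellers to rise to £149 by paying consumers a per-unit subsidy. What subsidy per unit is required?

Required subsidy s = £69 per unit

At a seller price of 149, quantity supplied is -219 + 6·149 = 675.
Buyers absorb 675 only when they pay Pb with 931 − 3.2·Pb = 675, i.e. Pb = 80.
s = Ps − Pb = 149 − 80 = 69.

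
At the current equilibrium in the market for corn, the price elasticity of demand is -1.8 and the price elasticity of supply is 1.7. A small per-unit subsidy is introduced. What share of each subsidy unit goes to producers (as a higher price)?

For a small subsidy around the equilibrium, the benefit split depends on the relative slopes, which at a point are proportional to the elasticities.
Buyer share = εs/(εs + |εd|) = 1.7/(1.7 + 1.8) = 17/35; seller share = |εd|/(εs + |εd|) = 18/35.
So producers capture 18/35 of the subsidy.

Producer share = 18/35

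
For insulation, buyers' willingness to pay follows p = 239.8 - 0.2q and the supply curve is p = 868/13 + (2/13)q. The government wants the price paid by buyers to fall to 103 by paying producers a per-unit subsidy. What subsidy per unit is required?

At a buyer price of 103, quantity demanded is 1199 − 5·103 = 684.
Sellers supply 684 only when they receive ps = 868/13 + (2/13)·684 = 172.
s = ps − pb = 172 − 103 = 69.

Required subsidy s = 69 per unit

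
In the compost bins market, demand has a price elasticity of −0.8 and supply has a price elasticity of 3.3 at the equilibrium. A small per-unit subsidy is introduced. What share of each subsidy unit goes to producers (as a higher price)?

For a small subsidy around the equilibrium, the benefit split depends on the relative slopes, which at a point are proportional to the elasticities.
Buyer share = εs/(εs + |εd|) = 3.3/(3.3 + 0.8) = 33/41; seller share = |εd|/(εs + |εd|) = 8/41.
So producers capture 8/41 of the subsidy.

Producer share = 8/41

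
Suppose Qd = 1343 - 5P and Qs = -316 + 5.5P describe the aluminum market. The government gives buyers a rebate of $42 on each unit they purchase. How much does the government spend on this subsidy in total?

Government cost = $27846

Pre-subsidy: 1343 - 5P = -316 + 5.5P gives P* = 158, Q* = 553.
With the rebate, buyers effectively pay Pb = Ps − 42, where Ps is the price sellers receive.
Demand in terms of Ps becomes Qd = 1343 − 5(Ps − 42) = 1553 - 5Ps. Setting this equal to supply: 1553 - 5Ps = -316 + 5.5Ps, so Ps = 178.
Buyers pay Pb = 178 − 42 = 136; Q' = -316 + 5.5·178 = 663.
Government outlay = subsidy × quantity = 42 × 663 = 27846.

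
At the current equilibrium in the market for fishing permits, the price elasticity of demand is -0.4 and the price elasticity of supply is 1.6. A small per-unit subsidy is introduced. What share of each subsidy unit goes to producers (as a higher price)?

For a small subsidy around the equilibrium, the benefit split depends on the relative slopes, which at a point are proportional to the elasticities.
Buyer share = εs/(εs + |εd|) = 1.6/(1.6 + 0.4) = 0.8; seller share = |εd|/(εs + |εd|) = 0.2.
So producers capture 0.2 of the subsidy.

Producer share = 0.2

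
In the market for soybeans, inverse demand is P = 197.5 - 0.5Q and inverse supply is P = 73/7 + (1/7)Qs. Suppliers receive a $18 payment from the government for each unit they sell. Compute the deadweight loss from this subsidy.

Pre-subsidy: 197.5 - 0.5Q = 73/7 + (1/7)Q gives Q* = 291 and P* = 52.
With the subsidy, sellers receive Ps = Pb + 18 for each unit, where Pb is the price buyers pay.
On the curves, Pb = 197.5 - 0.5Q and Ps = 73/7 + (1/7)Q; the wedge Ps − Pb = 18 gives 73/7 + (1/7)Q − (197.5 - 0.5Q) = 18, so Q' = 319.
Then Pb = 197.5 − 0.5·319 = 38 and Ps = 73/7 + (1/7)·319 = 56.
The subsidy expands output by 319 − 291 = 28 past the efficient level; on those units the gap between marginal cost and willingness to pay runs from 0 up to 18.
DWL = ½ × 18 × 28 = 252.

Deadweight loss = $252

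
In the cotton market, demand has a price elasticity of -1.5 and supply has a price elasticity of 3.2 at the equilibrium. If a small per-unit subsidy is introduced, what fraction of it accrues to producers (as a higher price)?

For a small subsidy around the equilibrium, the benefit split depends on the relative slopes, which at a point are proportional to the elasticities.
Buyer share = εs/(εs + |εd|) = 3.2/(3.2 + 1.5) = 32/47; seller share = |εd|/(εs + |εd|) = 15/47.
So producers capture 15/47 of the subsidy.

Producer share = 15/47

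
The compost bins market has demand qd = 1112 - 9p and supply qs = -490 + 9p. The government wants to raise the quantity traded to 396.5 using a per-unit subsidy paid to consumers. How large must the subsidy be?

Required subsidy s = 19 per unit

At q = 396.5, invert demand for the buyer price: pb = (1112 − 396.5)/9 = 79.5; invert supply for the seller price: ps = (396.5 − (-490))/9 = 98.5.
The subsidy must fill the gap: s = ps − pb = 98.5 − 79.5 = 19.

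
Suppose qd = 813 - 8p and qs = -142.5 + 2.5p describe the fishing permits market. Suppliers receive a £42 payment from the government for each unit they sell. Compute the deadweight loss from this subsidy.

Pre-subsidy: 813 - 8p = -142.5 + 2.5p gives p* = 91, q* = 85.
With the subsidy, sellers receive ps = pb + 42 for each unit, where pb is the price buyers pay.
Supply in terms of pb becomes qs = -142.5 + 2.5(pb + 42) = -37.5 + 2.5pb. Setting this equal to demand: 813 - 8pb = -37.5 + 2.5pb, so pb = 81.
Sellers receive ps = 81 + 42 = 123; q' = 813 − 8·81 = 165.
The subsidy expands output by 165 − 85 = 80 past the efficient level; on those units the gap between marginal cost and willingness to pay runs from 0 up to 42.
DWL = ½ × 42 × 80 = 1680.

Deadweight loss = £1680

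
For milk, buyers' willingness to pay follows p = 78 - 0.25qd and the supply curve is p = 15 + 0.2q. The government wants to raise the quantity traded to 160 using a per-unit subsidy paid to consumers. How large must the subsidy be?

At q = 160, from the demand curve buyers pay pb = 78 − 0.25·160 = 38; from the supply curve sellers need ps = 15 + 0.2·160 = 47.
The subsidy must fill the gap: s = ps − pb = 47 − 38 = 9.

Required subsidy s = 9 per unit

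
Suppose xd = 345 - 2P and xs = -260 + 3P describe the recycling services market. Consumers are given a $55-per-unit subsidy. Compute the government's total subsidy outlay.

Pre-subsidy: 345 - 2P = -260 + 3P gives P* = 121, x* = 103.
With the rebate, buyers effectively pay Pb = Ps − 55, where Ps is the price sellers receive.
Demand in terms of Ps becomes xd = 345 − 2(Ps − 55) = 455 - 2Ps. Setting this equal to supply: 455 - 2Ps = -260 + 3Ps, so Ps = 143.
Buyers pay Pb = 143 − 55 = 88; x' = -260 + 3·143 = 169.
Government outlay = subsidy × quantity = 55 × 169 = 9295.

Government cost = $9295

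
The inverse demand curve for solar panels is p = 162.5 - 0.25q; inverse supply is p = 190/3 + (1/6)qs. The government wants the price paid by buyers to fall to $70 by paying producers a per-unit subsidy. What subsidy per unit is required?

Required subsidy s = $55 per unit

At a buyer price of 70, quantity demanded is 650 − 4·70 = 370.
Sellers supply 370 only when they receive ps = 190/3 + (1/6)·370 = 125.
s = ps − pb = 125 − 70 = 55.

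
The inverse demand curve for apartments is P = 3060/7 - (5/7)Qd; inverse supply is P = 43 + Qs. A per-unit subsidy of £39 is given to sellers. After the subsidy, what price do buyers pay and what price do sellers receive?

Pre-subsidy: 3060/7 - (5/7)Q = 43 + Q gives Q* = 2759/12 and P* = 3275/12.
With the subsidy, sellers receive Ps = Pb + 39 for each unit, where Pb is the price buyers pay.
On the curves, Pb = 3060/7 - (5/7)Q and Ps = 43 + Q; the wedge Ps − Pb = 39 gives 43 + Q − (3060/7 - (5/7)Q) = 39, so Q' = 758/3.
Then Pb = 3060/7 − (5/7)·(758/3) = 770/3 and Ps = 43 + 1·(758/3) = 887/3.

Buyers pay 770/3; sellers receive 887/3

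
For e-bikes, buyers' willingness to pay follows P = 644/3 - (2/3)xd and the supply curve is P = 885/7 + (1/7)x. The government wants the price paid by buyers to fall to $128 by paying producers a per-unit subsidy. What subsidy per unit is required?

Required subsidy s = $17 per unit

At a buyer price of 128, quantity demanded is 322 − 1.5·128 = 130.
Sellers supply 130 only when they receive Ps = 885/7 + (1/7)·130 = 145.
s = Ps − Pb = 145 − 128 = 17.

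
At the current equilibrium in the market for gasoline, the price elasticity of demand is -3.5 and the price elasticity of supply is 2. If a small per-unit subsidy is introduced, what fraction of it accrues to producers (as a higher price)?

For a small subsidy around the equilibrium, the benefit split depends on the relative slopes, which at a point are proportional to the elasticities.
Buyer share = εs/(εs + |εd|) = 2/(2 + 3.5) = 4/11; seller share = |εd|/(εs + |εd|) = 7/11.
So producers capture 7/11 of the subsidy.

Producer share = 7/11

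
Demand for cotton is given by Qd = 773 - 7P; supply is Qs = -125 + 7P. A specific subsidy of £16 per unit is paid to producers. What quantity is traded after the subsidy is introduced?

Q' = 380

Pre-subsidy: 773 - 7P = -125 + 7P gives P* = 449/7, Q* = 324.
With the subsidy, sellers receive Ps = Pb + 16 for each unit, where Pb is the price buyers pay.
Supply in terms of Pb becomes Qs = -125 + 7(Pb + 16) = -13 + 7Pb. Setting this equal to demand: 773 - 7Pb = -13 + 7Pb, so Pb = 393/7.
Sellers receive Ps = 393/7 + 16 = 505/7; Q' = 773 − 7·(393/7) = 380.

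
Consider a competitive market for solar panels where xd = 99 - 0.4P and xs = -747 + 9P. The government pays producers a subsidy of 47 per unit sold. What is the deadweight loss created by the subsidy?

Pre-subsidy: 99 - 0.4P = -747 + 9P gives P* = 90, x* = 63.
With the subsidy, sellers receive Ps = Pb + 47 for each unit, where Pb is the price buyers pay.
Supply in terms of Pb becomes xs = -747 + 9(Pb + 47) = -324 + 9Pb. Setting this equal to demand: 99 - 0.4Pb = -324 + 9Pb, so Pb = 45.
Sellers receive Ps = 45 + 47 = 92; x' = 99 − 0.4·45 = 81.
The subsidy expands output by 81 − 63 = 18 past the efficient level; on those units the gap between marginal cost and willingness to pay runs from 0 up to 47.
DWL = ½ × 47 × 18 = 423.

Deadweight loss = 423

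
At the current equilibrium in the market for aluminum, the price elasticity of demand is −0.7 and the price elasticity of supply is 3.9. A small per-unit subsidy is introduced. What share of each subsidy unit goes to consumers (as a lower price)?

Consumer share = 39/46

For a small subsidy around the equilibrium, the benefit split depends on the relative slopes, which at a point are proportional to the elasticities.
Buyer share = εs/(εs + |εd|) = 3.9/(3.9 + 0.7) = 39/46; seller share = |εd|/(εs + |εd|) = 7/46.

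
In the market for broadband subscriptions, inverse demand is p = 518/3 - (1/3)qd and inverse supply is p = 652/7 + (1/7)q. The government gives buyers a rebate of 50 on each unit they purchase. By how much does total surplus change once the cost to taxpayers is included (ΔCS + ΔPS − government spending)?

Pre-subsidy: 518/3 - (1/3)q = 652/7 + (1/7)q gives q* = 167 and p* = 117.
With the rebate, buyers effectively pay pb = ps − 50, where ps is the price sellers receive.
On the curves, pb = 518/3 - (1/3)q and ps = 652/7 + (1/7)q; the wedge ps − pb = 50 gives 652/7 + (1/7)q − (518/3 - (1/3)q) = 50, so q' = 272.
Then pb = 518/3 − (1/3)·272 = 82 and ps = 652/7 + (1/7)·272 = 132.
ΔCS = ½(167 + 272)(117 − 82) = 7682.5; ΔPS = ½(167 + 272)(132 − 117) = 3292.5.
Government spending = 50 × 272 = 13600.
Net change = 7682.5 + 3292.5 − 13600 = -2625. The loss equals the DWL triangle ½·50·105.

Net change in total surplus = -2625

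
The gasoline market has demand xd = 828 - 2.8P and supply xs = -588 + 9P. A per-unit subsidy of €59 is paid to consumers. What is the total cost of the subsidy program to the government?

Pre-subsidy: 828 - 2.8P = -588 + 9P gives P* = 120, x* = 492.
With the rebate, buyers effectively pay Pb = Ps − 59, where Ps is the price sellers receive.
Demand in terms of Ps becomes xd = 828 − 2.8(Ps − 59) = 993.2 - 2.8Ps. Setting this equal to supply: 993.2 - 2.8Ps = -588 + 9Ps, so Ps = 134.
Buyers pay Pb = 134 − 59 = 75; x' = -588 + 9·134 = 618.
Government outlay = subsidy × quantity = 59 × 618 = 36462.

Government cost = €36462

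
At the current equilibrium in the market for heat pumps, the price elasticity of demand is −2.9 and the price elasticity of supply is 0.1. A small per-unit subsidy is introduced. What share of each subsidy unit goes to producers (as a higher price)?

For a small subsidy around the equilibrium, the benefit split depends on the relative slopes, which at a point are proportional to the elasticities.
Buyer share = εs/(εs + |εd|) = 0.1/(0.1 + 2.9) = 1/30; seller share = |εd|/(εs + |εd|) = 29/30.
So producers capture 29/30 of the subsidy.

Producer share = 29/30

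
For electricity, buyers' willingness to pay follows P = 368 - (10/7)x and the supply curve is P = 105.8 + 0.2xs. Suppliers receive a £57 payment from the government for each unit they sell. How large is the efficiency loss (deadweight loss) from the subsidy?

Deadweight loss = £997.5

Pre-subsidy: 368 - (10/7)x = 105.8 + 0.2x gives x* = 161 and P* = 138.
With the subsidy, sellers receive Ps = Pb + 57 for each unit, where Pb is the price buyers pay.
On the curves, Pb = 368 - (10/7)x and Ps = 105.8 + 0.2x; the wedge Ps − Pb = 57 gives 105.8 + 0.2x − (368 - (10/7)x) = 57, so x' = 196.
Then Pb = 368 − (10/7)·196 = 88 and Ps = 105.8 + 0.2·196 = 145.
The subsidy expands output by 196 − 161 = 35 past the efficient level; on those units the gap between marginal cost and willingness to pay runs from 0 up to 57.
DWL = ½ × 57 × 35 = 997.5.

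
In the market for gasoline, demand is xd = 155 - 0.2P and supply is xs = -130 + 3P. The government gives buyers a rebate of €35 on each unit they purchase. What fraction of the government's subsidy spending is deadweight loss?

DWL / government spending = 21/920

Pre-subsidy: 155 - 0.2P = -130 + 3P gives P* = 89.0625, x* = 137.1875.
With the rebate, buyers effectively pay Pb = Ps − 35, where Ps is the price sellers receive.
Demand in terms of Ps becomes xd = 155 − 0.2(Ps − 35) = 162 - 0.2Ps. Setting this equal to supply: 162 - 0.2Ps = -130 + 3Ps, so Ps = 91.25.
Buyers pay Pb = 91.25 − 35 = 56.25; x' = -130 + 3·91.25 = 143.75.
ΔCS = ½(137.1875 + 143.75)(89.0625 − 56.25) = 4609.130859375; ΔPS = ½(137.1875 + 143.75)(91.25 − 89.0625) = 307.275390625.
Government spending = 35 × 143.75 = 5031.25.
DWL = ½ × 35 × (143.75 − 137.1875) = 114.84375; fraction = 114.84375 / 5031.25 = 21/920.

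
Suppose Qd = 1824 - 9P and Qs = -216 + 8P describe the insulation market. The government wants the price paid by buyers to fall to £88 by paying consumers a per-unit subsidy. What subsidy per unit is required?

Required subsidy s = £68 per unit

At a buyer price of 88, quantity demanded is 1824 − 9·88 = 1032.
Sellers supply 1032 only when they receive Ps with -216 + 8·Ps = 1032, i.e. Ps = 156.
s = Ps − Pb = 156 − 88 = 68.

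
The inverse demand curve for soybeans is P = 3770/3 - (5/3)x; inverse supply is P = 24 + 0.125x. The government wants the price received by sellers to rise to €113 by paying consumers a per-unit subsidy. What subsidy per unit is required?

Required subsidy s = €43 per unit

At a seller price of 113, quantity supplied is -192 + 8·113 = 712.
Buyers absorb 712 only when they pay Pb = 3770/3 − (5/3)·712 = 70.
s = Ps − Pb = 113 − 70 = 43.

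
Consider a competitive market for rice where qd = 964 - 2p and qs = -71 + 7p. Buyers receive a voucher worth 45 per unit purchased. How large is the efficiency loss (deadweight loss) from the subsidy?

Deadweight loss = 1575

Pre-subsidy: 964 - 2p = -71 + 7p gives p* = 115, q* = 734.
With the rebate, buyers effectively pay pb = ps − 45, where ps is the price sellers receive.
Demand in terms of ps becomes qd = 964 − 2(ps − 45) = 1054 - 2ps. Setting this equal to supply: 1054 - 2ps = -71 + 7ps, so ps = 125.
Buyers pay pb = 125 − 45 = 80; q' = -71 + 7·125 = 804.
The subsidy expands output by 804 − 734 = 70 past the efficient level; on those units the gap between marginal cost and willingness to pay runs from 0 up to 45.
DWL = ½ × 45 × 70 = 1575.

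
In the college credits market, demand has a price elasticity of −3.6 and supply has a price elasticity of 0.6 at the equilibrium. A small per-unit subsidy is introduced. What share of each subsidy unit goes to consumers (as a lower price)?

For a small subsidy around the equilibrium, the benefit split depends on the relative slopes, which at a point are proportional to the elasticities.
Buyer share = εs/(εs + |εd|) = 0.6/(0.6 + 3.6) = 1/7; seller share = |εd|/(εs + |εd|) = 6/7.

Consumer share = 1/7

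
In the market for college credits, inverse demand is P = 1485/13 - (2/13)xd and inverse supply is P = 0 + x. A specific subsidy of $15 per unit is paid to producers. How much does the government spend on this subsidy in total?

Pre-subsidy: 1485/13 - (2/13)x = 0 + x gives x* = 99 and P* = 99.
With the subsidy, sellers receive Ps = Pb + 15 for each unit, where Pb is the price buyers pay.
On the curves, Pb = 1485/13 - (2/13)x and Ps = 0 + x; the wedge Ps − Pb = 15 gives 0 + x − (1485/13 - (2/13)x) = 15, so x' = 112.
Then Pb = 1485/13 − (2/13)·112 = 97 and Ps = 0 + 1·112 = 112.
Government outlay = subsidy × quantity = 15 × 112 = 1680.

Government cost = $1680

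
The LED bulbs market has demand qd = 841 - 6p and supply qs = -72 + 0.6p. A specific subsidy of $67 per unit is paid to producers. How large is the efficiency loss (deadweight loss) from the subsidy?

Deadweight loss = 13467/11

Pre-subsidy: 841 - 6p = -72 + 0.6p gives p* = 415/3, q* = 11.
With the subsidy, sellers receive ps = pb + 67 for each unit, where pb is the price buyers pay.
Supply in terms of pb becomes qs = -72 + 0.6(pb + 67) = -31.8 + 0.6pb. Setting this equal to demand: 841 - 6pb = -31.8 + 0.6pb, so pb = 4364/33.
Sellers receive ps = 4364/33 + 67 = 6575/33; q' = 841 − 6·(4364/33) = 523/11.
The subsidy expands output by 523/11 − 11 = 402/11 past the efficient level; on those units the gap between marginal cost and willingness to pay runs from 0 up to 67.
DWL = ½ × 67 × 402/11 = 13467/11.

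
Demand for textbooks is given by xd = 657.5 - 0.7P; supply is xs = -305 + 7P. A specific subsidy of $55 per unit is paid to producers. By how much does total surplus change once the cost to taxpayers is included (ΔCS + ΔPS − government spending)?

Net change in total surplus = -$962.5

Pre-subsidy: 657.5 - 0.7P = -305 + 7P gives P* = 125, x* = 570.
With the subsidy, sellers receive Ps = Pb + 55 for each unit, where Pb is the price buyers pay.
Supply in terms of Pb becomes xs = -305 + 7(Pb + 55) = 80 + 7Pb. Setting this equal to demand: 657.5 - 0.7Pb = 80 + 7Pb, so Pb = 75.
Sellers receive Ps = 75 + 55 = 130; x' = 657.5 − 0.7·75 = 605.
ΔCS = ½(570 + 605)(125 − 75) = 29375; ΔPS = ½(570 + 605)(130 − 125) = 2937.5.
Government spending = 55 × 605 = 33275.
Net change = 29375 + 2937.5 − 33275 = -962.5. The loss equals the DWL triangle ½·55·35.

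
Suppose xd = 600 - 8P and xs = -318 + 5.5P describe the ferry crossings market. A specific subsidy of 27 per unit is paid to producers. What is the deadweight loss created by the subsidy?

Deadweight loss = 1188

Pre-subsidy: 600 - 8P = -318 + 5.5P gives P* = 68, x* = 56.
With the subsidy, sellers receive Ps = Pb + 27 for each unit, where Pb is the price buyers pay.
Supply in terms of Pb becomes xs = -318 + 5.5(Pb + 27) = -169.5 + 5.5Pb. Setting this equal to demand: 600 - 8Pb = -169.5 + 5.5Pb, so Pb = 57.
Sellers receive Ps = 57 + 27 = 84; x' = 600 − 8·57 = 144.
The subsidy expands output by 144 − 56 = 88 past the efficient level; on those units the gap between marginal cost and willingness to pay runs from 0 up to 27.
DWL = ½ × 27 × 88 = 1188.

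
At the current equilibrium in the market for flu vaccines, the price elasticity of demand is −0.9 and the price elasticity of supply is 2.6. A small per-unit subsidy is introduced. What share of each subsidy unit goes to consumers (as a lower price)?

Consumer share = 26/35

For a small subsidy around the equilibrium, the benefit split depends on the relative slopes, which at a point are proportional to the elasticities.
Buyer share = εs/(εs + |εd|) = 2.6/(2.6 + 0.9) = 26/35; seller share = |εd|/(εs + |εd|) = 9/35.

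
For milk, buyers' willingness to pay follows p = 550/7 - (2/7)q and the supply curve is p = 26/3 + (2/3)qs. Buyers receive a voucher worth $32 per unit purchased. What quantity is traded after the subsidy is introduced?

Pre-subsidy: 550/7 - (2/7)q = 26/3 + (2/3)q gives q* = 73.4 and p* = 57.6.
With the rebate, buyers effectively pay pb = ps − 32, where ps is the price sellers receive.
On the curves, pb = 550/7 - (2/7)q and ps = 26/3 + (2/3)q; the wedge ps − pb = 32 gives 26/3 + (2/3)q − (550/7 - (2/7)q) = 32, so q' = 107.
Then pb = 550/7 − (2/7)·107 = 48 and ps = 26/3 + (2/3)·107 = 80.

q' = 107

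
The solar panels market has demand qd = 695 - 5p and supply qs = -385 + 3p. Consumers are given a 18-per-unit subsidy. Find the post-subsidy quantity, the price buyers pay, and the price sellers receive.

q' = 53.75; buyers pay 128.25; sellers receive 146.25

Pre-subsidy: 695 - 5p = -385 + 3p gives p* = 135, q* = 20.
With the rebate, buyers effectively pay pb = ps − 18, where ps is the price sellers receive.
Demand in terms of ps becomes qd = 695 − 5(ps − 18) = 785 - 5ps. Setting this equal to supply: 785 - 5ps = -385 + 3ps, so ps = 146.25.
Buyers pay pb = 146.25 − 18 = 128.25; q' = -385 + 3·146.25 = 53.75.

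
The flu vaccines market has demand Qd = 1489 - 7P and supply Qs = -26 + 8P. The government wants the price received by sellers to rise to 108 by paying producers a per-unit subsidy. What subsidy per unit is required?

At a seller price of 108, quantity supplied is -26 + 8·108 = 838.
Buyers absorb 838 only when they pay Pb with 1489 − 7·Pb = 838, i.e. Pb = 93.
s = Ps − Pb = 108 − 93 = 15.

Required subsidy s = 15 per unit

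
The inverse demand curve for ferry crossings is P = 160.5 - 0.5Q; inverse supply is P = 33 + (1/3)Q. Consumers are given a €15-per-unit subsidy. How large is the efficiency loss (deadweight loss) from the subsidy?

Deadweight loss = €135

Pre-subsidy: 160.5 - 0.5Q = 33 + (1/3)Q gives Q* = 153 and P* = 84.
With the rebate, buyers effectively pay Pb = Ps − 15, where Ps is the price sellers receive.
On the curves, Pb = 160.5 - 0.5Q and Ps = 33 + (1/3)Q; the wedge Ps − Pb = 15 gives 33 + (1/3)Q − (160.5 - 0.5Q) = 15, so Q' = 171.
Then Pb = 160.5 − 0.5·171 = 75 and Ps = 33 + (1/3)·171 = 90.
The subsidy expands output by 171 − 153 = 18 past the efficient level; on those units the gap between marginal cost and willingness to pay runs from 0 up to 15.
DWL = ½ × 15 × 18 = 135.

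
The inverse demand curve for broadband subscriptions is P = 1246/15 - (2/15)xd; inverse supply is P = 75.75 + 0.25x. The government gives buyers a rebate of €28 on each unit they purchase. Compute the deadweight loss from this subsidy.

Pre-subsidy: 1246/15 - (2/15)x = 75.75 + 0.25x gives x* = 439/23 and P* = 1852/23.
With the rebate, buyers effectively pay Pb = Ps − 28, where Ps is the price sellers receive.
On the curves, Pb = 1246/15 - (2/15)x and Ps = 75.75 + 0.25x; the wedge Ps − Pb = 28 gives 75.75 + 0.25x − (1246/15 - (2/15)x) = 28, so x' = 2119/23.
Then Pb = 1246/15 − (2/15)·(2119/23) = 1628/23 and Ps = 75.75 + 0.25·(2119/23) = 2272/23.
The subsidy expands output by 2119/23 − 439/23 = 1680/23 past the efficient level; on those units the gap between marginal cost and willingness to pay runs from 0 up to 28.
DWL = ½ × 28 × 1680/23 = 23520/23.

Deadweight loss = 23520/23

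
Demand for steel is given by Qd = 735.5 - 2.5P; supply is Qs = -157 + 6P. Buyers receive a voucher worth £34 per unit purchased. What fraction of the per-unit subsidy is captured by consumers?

Consumer share = 12/17

Pre-subsidy: 735.5 - 2.5P = -157 + 6P gives P* = 105, Q* = 473.
With the rebate, buyers effectively pay Pb = Ps − 34, where Ps is the price sellers receive.
Demand in terms of Ps becomes Qd = 735.5 − 2.5(Ps − 34) = 820.5 - 2.5Ps. Setting this equal to supply: 820.5 - 2.5Ps = -157 + 6Ps, so Ps = 115.
Buyers pay Pb = 115 − 34 = 81; Q' = -157 + 6·115 = 533.
Buyers' price falls by P* − Pb = 105 − 81 = 24; sellers' price rises by Ps − P* = 115 − 105 = 10.
So consumers capture 24/34 = 12/17 of each unit of subsidy.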